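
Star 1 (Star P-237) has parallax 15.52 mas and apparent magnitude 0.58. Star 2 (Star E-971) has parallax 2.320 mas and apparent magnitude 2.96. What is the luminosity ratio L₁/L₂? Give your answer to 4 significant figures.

d₁ = 1/p₁ = 1/0.01552″ = 64.433 pc; d₂ = 1/p₂ = 1/0.002320″ = 431.03 pc.
M₁ = m₁ − 5 log₁₀ d₁ + 5 = 0.58 − 9.0455 + 5 = -3.4655.
M₂ = 2.96 − 13.1725 + 5 = -5.2125.
L₁/L₂ = 10^(0.4(M₂ − M₁)) = 10^(0.4 × (-1.7470)) = 10^(-0.69880) = 0.20008.

L₁/L₂ = 0.2001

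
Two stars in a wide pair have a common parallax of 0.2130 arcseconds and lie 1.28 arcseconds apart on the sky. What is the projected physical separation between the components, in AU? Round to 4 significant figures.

6.009 AU

d = 1/p = 1/0.2130″ = 4.6948 pc.
At distance d (pc), an angle of θ arcsec spans θ·d AU: s = 1.28 × 4.6948 = 6.0093 AU.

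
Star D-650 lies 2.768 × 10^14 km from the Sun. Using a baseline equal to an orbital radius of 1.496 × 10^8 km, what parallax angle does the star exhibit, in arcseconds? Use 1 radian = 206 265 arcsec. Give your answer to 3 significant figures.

0.111 arcsec

θ ≈ B/d = (1.496 × 10^8) / (2.768 × 10^14) = 5.4046 × 10^-7 rad.
In arcseconds: 5.4046 × 10^-7 × 206265 = 0.11148″.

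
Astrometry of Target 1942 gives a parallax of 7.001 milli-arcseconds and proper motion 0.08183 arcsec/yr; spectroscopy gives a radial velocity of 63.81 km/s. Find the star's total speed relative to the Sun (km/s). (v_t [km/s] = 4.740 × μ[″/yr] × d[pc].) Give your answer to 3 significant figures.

84.5 km/s

d = 1/p = 1/0.007001″ = 142.84 pc.
v_t = 4.740 μ d = 4.740 × 0.08183 × 142.84 = 55.404 km/s.
v = √(v_r² + v_t²) = √(63.81² + 55.404²) = √7141.32 = 84.506 km/s.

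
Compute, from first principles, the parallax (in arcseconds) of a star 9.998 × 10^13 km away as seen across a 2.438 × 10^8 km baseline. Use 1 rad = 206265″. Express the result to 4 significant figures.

θ ≈ B/d = (2.438 × 10^8) / (9.998 × 10^13) = 2.4385 × 10^-6 rad.
In arcseconds: 2.4385 × 10^-6 × 206265 = 0.50298″.

0.5030 arcsec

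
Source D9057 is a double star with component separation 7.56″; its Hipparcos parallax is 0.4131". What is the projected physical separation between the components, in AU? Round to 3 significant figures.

d = 1/p = 1/0.4131″ = 2.4207 pc.
At distance d (pc), an angle of θ arcsec spans θ·d AU: s = 7.56 × 2.4207 = 18.3 AU.

18.3 AU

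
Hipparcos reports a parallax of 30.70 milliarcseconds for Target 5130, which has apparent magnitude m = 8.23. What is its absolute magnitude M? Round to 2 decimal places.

M = 5.67

d = 1/p = 1/0.03070″ = 32.573 pc.
m − M = 5 log₁₀(32.573) − 5 = 7.5643 − 5 = 2.5643.
M = m − (m − M) = 8.23 − 2.5643 = 5.67.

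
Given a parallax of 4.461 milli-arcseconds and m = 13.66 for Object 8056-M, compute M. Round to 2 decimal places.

d = 1/p = 1/0.004461″ = 224.16 pc.
m − M = 5 log₁₀(224.16) − 5 = 11.7528 − 5 = 6.7528.
M = m − (m − M) = 13.66 − 6.7528 = 6.91.

M = 6.91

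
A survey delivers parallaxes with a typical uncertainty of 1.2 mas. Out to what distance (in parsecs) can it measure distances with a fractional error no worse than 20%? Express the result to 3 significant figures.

167 pc

σ_d/d = σ_p/p, so the condition is σ_p/p ≤ 0.20, i.e. p ≥ σ_p/0.20.
p_min = 1.2/0.20 = 6 mas = 0.006 arcsec.
d_max = 1/p_min = 1/0.006 = 166.67 pc.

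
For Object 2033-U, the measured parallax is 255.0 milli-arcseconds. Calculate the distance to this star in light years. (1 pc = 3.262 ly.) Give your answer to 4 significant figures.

12.79 light years

p = 255.0 milli-arcseconds = 0.2550 arcsec.
d = 1/p = 1/0.2550 = 3.9216 pc.
In light-years: 3.9216 × 3.262 = 12.792 ly.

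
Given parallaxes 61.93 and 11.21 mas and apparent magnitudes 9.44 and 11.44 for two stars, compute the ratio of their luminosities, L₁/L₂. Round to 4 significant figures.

L₁/L₂ = 0.2067

d₁ = 1/p₁ = 1/0.06193″ = 16.147 pc; d₂ = 1/p₂ = 1/0.01121″ = 89.206 pc.
M₁ = m₁ − 5 log₁₀ d₁ + 5 = 9.44 − 6.0405 + 5 = 8.3995.
M₂ = 11.44 − 9.7520 + 5 = 6.6880.
L₁/L₂ = 10^(0.4(M₂ − M₁)) = 10^(0.4 × (-1.7115)) = 10^(-0.68460) = 0.20673.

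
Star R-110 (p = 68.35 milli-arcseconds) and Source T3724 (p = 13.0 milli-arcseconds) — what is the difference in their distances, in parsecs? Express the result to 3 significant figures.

62.3 pc

d_A = 1/0.06835″ = 14.631 pc; d_B = 1/0.01300″ = 76.923 pc.
|d_B − d_A| = |76.923 − 14.631| = 62.292 pc.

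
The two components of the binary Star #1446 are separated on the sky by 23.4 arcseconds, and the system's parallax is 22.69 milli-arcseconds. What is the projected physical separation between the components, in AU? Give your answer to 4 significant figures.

1031 AU

d = 1/p = 1/0.02269″ = 44.072 pc.
At distance d (pc), an angle of θ arcsec spans θ·d AU: s = 23.4 × 44.072 = 1031.3 AU.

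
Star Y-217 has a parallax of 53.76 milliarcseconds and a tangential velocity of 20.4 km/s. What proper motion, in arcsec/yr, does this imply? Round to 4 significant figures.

d = 1/p = 1/0.05376″ = 18.601 pc.
μ = v_t / (4.74 d) = 20.4 / (4.74 × 18.601) = 20.4 / 88.169 = 0.23137 ″/yr.

0.2314 arcsec/yr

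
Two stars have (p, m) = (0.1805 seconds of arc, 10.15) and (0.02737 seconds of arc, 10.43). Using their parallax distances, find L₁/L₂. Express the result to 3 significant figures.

d₁ = 1/p₁ = 1/0.1805″ = 5.5402 pc; d₂ = 1/p₂ = 1/0.02737″ = 36.536 pc.
M₁ = m₁ − 5 log₁₀ d₁ + 5 = 10.15 − 3.7176 + 5 = 11.4324.
M₂ = 10.43 − 7.8136 + 5 = 7.6164.
L₁/L₂ = 10^(0.4(M₂ − M₁)) = 10^(0.4 × (-3.8160)) = 10^(-1.52640) = 0.029758.

L₁/L₂ = 0.0298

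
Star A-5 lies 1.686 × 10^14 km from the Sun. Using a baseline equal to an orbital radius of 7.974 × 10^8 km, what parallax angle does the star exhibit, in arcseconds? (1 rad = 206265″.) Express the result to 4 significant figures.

θ ≈ B/d = (7.974 × 10^8) / (1.686 × 10^14) = 4.7295 × 10^-6 rad.
In arcseconds: 4.7295 × 10^-6 × 206265 = 0.97553″.

0.9755 arcsec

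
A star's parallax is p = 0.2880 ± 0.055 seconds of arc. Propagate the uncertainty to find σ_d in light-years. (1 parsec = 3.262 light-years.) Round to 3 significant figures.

d = 1/p, so σ_d = σ_p / p².
σ_d = 0.0550 / (0.2880)² = 0.0550 / 0.082944 = 0.6631 pc = 0.6631 × 3.262 ly = 2.163 ly.

2.16 ly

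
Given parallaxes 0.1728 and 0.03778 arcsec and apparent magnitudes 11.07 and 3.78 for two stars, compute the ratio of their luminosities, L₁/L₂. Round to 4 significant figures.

d₁ = 1/p₁ = 1/0.1728″ = 5.787 pc; d₂ = 1/p₂ = 1/0.03778″ = 26.469 pc.
M₁ = m₁ − 5 log₁₀ d₁ + 5 = 11.07 − 3.8123 + 5 = 12.2577.
M₂ = 3.78 − 7.1137 + 5 = 1.6663.
L₁/L₂ = 10^(0.4(M₂ − M₁)) = 10^(0.4 × (-10.5914)) = 10^(-4.23656) = 0.000058002.

L₁/L₂ = 5.800 × 10^-5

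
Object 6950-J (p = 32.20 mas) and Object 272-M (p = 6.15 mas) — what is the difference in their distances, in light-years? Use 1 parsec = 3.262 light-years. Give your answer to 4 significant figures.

d_A = 1/0.03220″ = 31.056 pc; d_B = 1/0.006150″ = 162.6 pc.
|d_B − d_A| = |162.6 − 31.056| = 131.54 pc = 131.54 × 3.262 ly = 429.08 ly.

429.1 ly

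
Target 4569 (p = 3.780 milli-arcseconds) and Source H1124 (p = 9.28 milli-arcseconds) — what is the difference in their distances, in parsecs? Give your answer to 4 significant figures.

d_A = 1/0.003780″ = 264.55 pc; d_B = 1/0.009280″ = 107.76 pc.
|d_B − d_A| = |107.76 − 264.55| = 156.79 pc.

156.8 pc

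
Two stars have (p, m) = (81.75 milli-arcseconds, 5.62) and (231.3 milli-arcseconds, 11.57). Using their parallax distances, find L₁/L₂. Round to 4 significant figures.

d₁ = 1/p₁ = 1/0.08175″ = 12.232 pc; d₂ = 1/p₂ = 1/0.2313″ = 4.3234 pc.
M₁ = m₁ − 5 log₁₀ d₁ + 5 = 5.62 − 5.4375 + 5 = 5.1825.
M₂ = 11.57 − 3.1791 + 5 = 13.3909.
L₁/L₂ = 10^(0.4(M₂ − M₁)) = 10^(0.4 × 8.2084) = 10^3.28336 = 1920.3.

L₁/L₂ = 1920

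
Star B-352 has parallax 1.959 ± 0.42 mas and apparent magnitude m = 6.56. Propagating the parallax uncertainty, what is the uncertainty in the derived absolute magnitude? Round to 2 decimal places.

M = m − 5 log₁₀ d + 5 = m + 5 log₁₀ p + 5, so ∂M/∂p = 5/(p ln 10).
σ_M = (5/ln 10) · (σ_p/p) = 2.1715 × 0.42/1.959 = 2.1715 × 0.2144 = 0.46557.

σ_M = 0.47 mag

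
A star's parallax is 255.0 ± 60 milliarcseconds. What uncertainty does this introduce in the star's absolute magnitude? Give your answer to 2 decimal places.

σ_M = 0.51 mag

M = m − 5 log₁₀ d + 5 = m + 5 log₁₀ p + 5, so ∂M/∂p = 5/(p ln 10).
σ_M = (5/ln 10) · (σ_p/p) = 2.1715 × 60/255.0 = 2.1715 × 0.23529 = 0.51093.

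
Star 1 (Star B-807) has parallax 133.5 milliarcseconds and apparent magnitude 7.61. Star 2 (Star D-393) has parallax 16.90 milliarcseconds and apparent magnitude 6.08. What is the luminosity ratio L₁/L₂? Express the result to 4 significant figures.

d₁ = 1/p₁ = 1/0.1335″ = 7.4906 pc; d₂ = 1/p₂ = 1/0.01690″ = 59.172 pc.
M₁ = m₁ − 5 log₁₀ d₁ + 5 = 7.61 − 4.3726 + 5 = 8.2374.
M₂ = 6.08 − 8.8606 + 5 = 2.2194.
L₁/L₂ = 10^(0.4(M₂ − M₁)) = 10^(0.4 × (-6.0180)) = 10^(-2.40720) = 0.0039156.

L₁/L₂ = 0.003916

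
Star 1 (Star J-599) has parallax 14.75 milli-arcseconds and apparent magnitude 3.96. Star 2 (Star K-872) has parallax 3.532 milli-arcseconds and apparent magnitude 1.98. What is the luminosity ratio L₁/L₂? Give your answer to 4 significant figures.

L₁/L₂ = 0.009257

d₁ = 1/p₁ = 1/0.01475″ = 67.797 pc; d₂ = 1/p₂ = 1/0.003532″ = 283.13 pc.
M₁ = m₁ − 5 log₁₀ d₁ + 5 = 3.96 − 9.1561 + 5 = -0.1961.
M₂ = 1.98 − 12.2599 + 5 = -5.2799.
L₁/L₂ = 10^(0.4(M₂ − M₁)) = 10^(0.4 × (-5.0838)) = 10^(-2.03352) = 0.0092572.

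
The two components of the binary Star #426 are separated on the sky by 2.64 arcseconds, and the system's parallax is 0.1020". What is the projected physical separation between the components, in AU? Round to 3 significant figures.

25.9 AU

d = 1/p = 1/0.1020″ = 9.8039 pc.
At distance d (pc), an angle of θ arcsec spans θ·d AU: s = 2.64 × 9.8039 = 25.882 AU.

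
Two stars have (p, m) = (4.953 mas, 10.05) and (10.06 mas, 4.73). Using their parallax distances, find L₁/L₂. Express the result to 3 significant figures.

L₁/L₂ = 0.0307

d₁ = 1/p₁ = 1/0.004953″ = 201.9 pc; d₂ = 1/p₂ = 1/0.01006″ = 99.404 pc.
M₁ = m₁ − 5 log₁₀ d₁ + 5 = 10.05 − 11.5257 + 5 = 3.5243.
M₂ = 4.73 − 9.9870 + 5 = -0.2570.
L₁/L₂ = 10^(0.4(M₂ − M₁)) = 10^(0.4 × (-3.7813)) = 10^(-1.51252) = 0.030724.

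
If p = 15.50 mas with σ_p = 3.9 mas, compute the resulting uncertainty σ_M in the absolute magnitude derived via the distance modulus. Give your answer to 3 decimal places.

σ_M = 0.546 mag

M = m − 5 log₁₀ d + 5 = m + 5 log₁₀ p + 5, so ∂M/∂p = 5/(p ln 10).
σ_M = (5/ln 10) · (σ_p/p) = 2.1715 × 3.9/15.50 = 2.1715 × 0.25161 = 0.54637.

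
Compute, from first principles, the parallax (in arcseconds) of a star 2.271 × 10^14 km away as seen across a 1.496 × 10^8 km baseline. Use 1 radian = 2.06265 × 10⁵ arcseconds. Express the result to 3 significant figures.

0.136 arcsec

θ ≈ B/d = (1.496 × 10^8) / (2.271 × 10^14) = 6.5874 × 10^-7 rad.
In arcseconds: 6.5874 × 10^-7 × 206265 = 0.13588″.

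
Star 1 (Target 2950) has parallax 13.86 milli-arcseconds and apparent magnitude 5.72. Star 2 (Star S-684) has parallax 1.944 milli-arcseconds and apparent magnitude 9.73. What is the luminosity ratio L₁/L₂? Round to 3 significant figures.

L₁/L₂ = 0.790

d₁ = 1/p₁ = 1/0.01386″ = 72.15 pc; d₂ = 1/p₂ = 1/0.001944″ = 514.4 pc.
M₁ = m₁ − 5 log₁₀ d₁ + 5 = 5.72 − 9.2912 + 5 = 1.4288.
M₂ = 9.73 − 13.5565 + 5 = 1.1735.
L₁/L₂ = 10^(0.4(M₂ − M₁)) = 10^(0.4 × (-0.2553)) = 10^(-0.10212) = 0.79046.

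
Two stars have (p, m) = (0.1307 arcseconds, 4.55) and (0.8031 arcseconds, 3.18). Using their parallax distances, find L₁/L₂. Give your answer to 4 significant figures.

L₁/L₂ = 10.69

d₁ = 1/p₁ = 1/0.1307″ = 7.6511 pc; d₂ = 1/p₂ = 1/0.8031″ = 1.2452 pc.
M₁ = m₁ − 5 log₁₀ d₁ + 5 = 4.55 − 4.4186 + 5 = 5.1314.
M₂ = 3.18 − 0.4762 + 5 = 7.7038.
L₁/L₂ = 10^(0.4(M₂ − M₁)) = 10^(0.4 × 2.5724) = 10^1.02896 = 10.69.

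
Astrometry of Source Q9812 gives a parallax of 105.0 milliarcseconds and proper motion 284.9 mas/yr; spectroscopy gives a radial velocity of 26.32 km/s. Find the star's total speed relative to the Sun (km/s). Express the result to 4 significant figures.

29.29 km/s

d = 1/p = 1/0.1050″ = 9.5238 pc.
μ = 284.9 mas/yr = 0.2849 ″/yr.
v_t = 4.740 μ d = 4.740 × 0.2849 × 9.5238 = 12.861 km/s.
v = √(v_r² + v_t²) = √(26.32² + 12.861²) = √858.148 = 29.294 km/s.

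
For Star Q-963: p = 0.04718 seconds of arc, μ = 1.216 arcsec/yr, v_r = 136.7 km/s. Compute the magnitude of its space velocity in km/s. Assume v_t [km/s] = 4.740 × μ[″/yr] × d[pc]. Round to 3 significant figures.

d = 1/p = 1/0.04718″ = 21.195 pc.
v_t = 4.740 μ d = 4.740 × 1.216 × 21.195 = 122.16 km/s.
v = √(v_r² + v_t²) = √(136.7² + 122.16²) = √33610 = 183.33 km/s.

183 km/s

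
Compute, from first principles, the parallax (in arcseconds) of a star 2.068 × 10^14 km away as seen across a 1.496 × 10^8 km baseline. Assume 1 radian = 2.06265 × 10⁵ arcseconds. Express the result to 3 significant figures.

θ ≈ B/d = (1.496 × 10^8) / (2.068 × 10^14) = 7.2340 × 10^-7 rad.
In arcseconds: 7.2340 × 10^-7 × 206265 = 0.14921″.

0.149 arcsec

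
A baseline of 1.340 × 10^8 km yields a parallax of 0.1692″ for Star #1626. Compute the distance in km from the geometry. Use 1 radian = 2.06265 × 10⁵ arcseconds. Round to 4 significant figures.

θ = 0.1692″ = 0.1692/206265 = 8.2030 × 10^-7 rad.
d = B/θ = (1.340 × 10^8) / (8.2030 × 10^-7) = 1.6335 × 10^14 km.

1.634 × 10^14 km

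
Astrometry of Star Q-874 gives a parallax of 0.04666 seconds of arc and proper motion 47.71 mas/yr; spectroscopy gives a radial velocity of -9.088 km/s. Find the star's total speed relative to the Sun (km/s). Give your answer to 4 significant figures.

d = 1/p = 1/0.04666″ = 21.432 pc.
μ = 47.71 mas/yr = 0.04771 ″/yr.
v_t = 4.740 μ d = 4.740 × 0.04771 × 21.432 = 4.8467 km/s.
v = √(v_r² + v_t²) = √((-9.088)² + 4.8467²) = √106.082 = 10.3 km/s.

10.30 km/s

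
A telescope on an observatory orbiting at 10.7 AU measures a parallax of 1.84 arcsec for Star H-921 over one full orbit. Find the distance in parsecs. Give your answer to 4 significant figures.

5.815 pc

With baseline B (in AU) and parallax p (in arcsec), d = B/p parsecs.
d = 10.7 / 1.84 = 5.8152 pc.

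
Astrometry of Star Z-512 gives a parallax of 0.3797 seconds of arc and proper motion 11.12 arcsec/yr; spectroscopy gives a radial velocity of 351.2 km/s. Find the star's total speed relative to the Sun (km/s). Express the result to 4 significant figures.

377.6 km/s

d = 1/p = 1/0.3797″ = 2.6337 pc.
v_t = 4.740 μ d = 4.740 × 11.12 × 2.6337 = 138.82 km/s.
v = √(v_r² + v_t²) = √(351.2² + 138.82²) = √142612 = 377.64 km/s.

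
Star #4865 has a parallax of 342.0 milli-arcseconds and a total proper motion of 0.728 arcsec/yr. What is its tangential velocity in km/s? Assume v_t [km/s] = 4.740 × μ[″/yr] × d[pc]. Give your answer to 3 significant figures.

10.1 km/s

d = 1/p = 1/0.3420″ = 2.924 pc.
v_t = 4.74 × μ × d = 4.74 × 0.728 × 2.924 = 10.09 km/s.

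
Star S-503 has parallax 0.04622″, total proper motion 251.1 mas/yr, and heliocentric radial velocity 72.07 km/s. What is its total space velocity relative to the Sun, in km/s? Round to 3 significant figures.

76.5 km/s

d = 1/p = 1/0.04622″ = 21.636 pc.
μ = 251.1 mas/yr = 0.2511 ″/yr.
v_t = 4.740 μ d = 4.740 × 0.2511 × 21.636 = 25.751 km/s.
v = √(v_r² + v_t²) = √(72.07² + 25.751²) = √5857.2 = 76.532 km/s.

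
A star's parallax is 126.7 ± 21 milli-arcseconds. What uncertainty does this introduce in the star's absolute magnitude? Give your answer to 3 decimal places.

M = m − 5 log₁₀ d + 5 = m + 5 log₁₀ p + 5, so ∂M/∂p = 5/(p ln 10).
σ_M = (5/ln 10) · (σ_p/p) = 2.1715 × 21/126.7 = 2.1715 × 0.16575 = 0.35993.

σ_M = 0.360 mag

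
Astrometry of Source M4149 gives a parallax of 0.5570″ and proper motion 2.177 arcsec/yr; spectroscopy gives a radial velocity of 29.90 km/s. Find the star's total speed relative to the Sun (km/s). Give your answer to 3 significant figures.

d = 1/p = 1/0.5570″ = 1.7953 pc.
v_t = 4.740 μ d = 4.740 × 2.177 × 1.7953 = 18.526 km/s.
v = √(v_r² + v_t²) = √(29.90² + 18.526²) = √1237.22 = 35.174 km/s.

35.2 km/s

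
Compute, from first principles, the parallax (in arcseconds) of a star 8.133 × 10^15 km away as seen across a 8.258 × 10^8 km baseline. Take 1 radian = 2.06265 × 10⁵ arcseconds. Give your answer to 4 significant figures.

0.02094 arcsec

θ ≈ B/d = (8.258 × 10^8) / (8.133 × 10^15) = 1.0154 × 10^-7 rad.
In arcseconds: 1.0154 × 10^-7 × 206265 = 0.020944″.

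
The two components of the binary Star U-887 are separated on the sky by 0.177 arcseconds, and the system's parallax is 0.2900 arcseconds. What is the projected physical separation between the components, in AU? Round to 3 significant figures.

d = 1/p = 1/0.2900″ = 3.4483 pc.
At distance d (pc), an angle of θ arcsec spans θ·d AU: s = 0.177 × 3.4483 = 0.61035 AU.

0.610 AU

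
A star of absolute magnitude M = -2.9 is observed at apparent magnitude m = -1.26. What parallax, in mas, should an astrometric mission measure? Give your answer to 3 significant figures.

47.0 mas

m − M = -1.26 − (-2.9) = 1.64.
d = 10^((m−M)/5 + 1) = 10^1.328 = 21.281 pc.
p = 1/d = 1/21.281 = 0.04699 arcsec = 46.99 mas.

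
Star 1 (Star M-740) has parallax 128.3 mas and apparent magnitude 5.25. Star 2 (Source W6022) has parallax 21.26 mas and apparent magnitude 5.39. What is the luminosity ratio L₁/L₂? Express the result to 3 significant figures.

d₁ = 1/p₁ = 1/0.1283″ = 7.7942 pc; d₂ = 1/p₂ = 1/0.02126″ = 47.037 pc.
M₁ = m₁ − 5 log₁₀ d₁ + 5 = 5.25 − 4.4589 + 5 = 5.7911.
M₂ = 5.39 − 8.3622 + 5 = 2.0278.
L₁/L₂ = 10^(0.4(M₂ − M₁)) = 10^(0.4 × (-3.7633)) = 10^(-1.50532) = 0.031238.

L₁/L₂ = 0.0312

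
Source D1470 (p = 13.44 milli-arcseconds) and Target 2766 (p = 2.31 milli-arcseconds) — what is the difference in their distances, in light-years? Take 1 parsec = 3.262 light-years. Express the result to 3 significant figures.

1170 ly

d_A = 1/0.01344″ = 74.405 pc; d_B = 1/0.002310″ = 432.9 pc.
|d_B − d_A| = |432.9 − 74.405| = 358.5 pc = 358.5 × 3.262 ly = 1169.4 ly.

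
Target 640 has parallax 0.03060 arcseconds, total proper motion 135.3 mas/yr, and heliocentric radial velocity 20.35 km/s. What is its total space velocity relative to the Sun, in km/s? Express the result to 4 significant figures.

29.21 km/s

d = 1/p = 1/0.03060″ = 32.68 pc.
μ = 135.3 mas/yr = 0.1353 ″/yr.
v_t = 4.740 μ d = 4.740 × 0.1353 × 32.68 = 20.958 km/s.
v = √(v_r² + v_t²) = √(20.35² + 20.958²) = √853.36 = 29.212 km/s.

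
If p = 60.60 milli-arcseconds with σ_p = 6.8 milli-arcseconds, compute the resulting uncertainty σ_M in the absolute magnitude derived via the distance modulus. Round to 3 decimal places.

σ_M = 0.244 mag

M = m − 5 log₁₀ d + 5 = m + 5 log₁₀ p + 5, so ∂M/∂p = 5/(p ln 10).
σ_M = (5/ln 10) · (σ_p/p) = 2.1715 × 6.8/60.60 = 2.1715 × 0.11221 = 0.24366.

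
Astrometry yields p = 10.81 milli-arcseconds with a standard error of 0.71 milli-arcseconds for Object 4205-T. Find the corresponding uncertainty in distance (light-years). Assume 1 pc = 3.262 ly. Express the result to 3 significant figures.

d = 1/p, so σ_d = σ_p / p².
σ_d = 0.000710 / (0.01081)² = 0.000710 / 0.00011686 = 6.0756 pc = 6.0756 × 3.262 ly = 19.819 ly.

19.8 ly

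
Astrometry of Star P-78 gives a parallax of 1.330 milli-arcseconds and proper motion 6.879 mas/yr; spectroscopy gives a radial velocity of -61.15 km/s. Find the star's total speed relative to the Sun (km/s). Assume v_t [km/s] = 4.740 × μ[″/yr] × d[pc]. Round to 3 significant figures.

65.9 km/s

d = 1/p = 1/0.001330″ = 751.88 pc.
μ = 6.879 mas/yr = 0.006879 ″/yr.
v_t = 4.740 μ d = 4.740 × 0.006879 × 751.88 = 24.516 km/s.
v = √(v_r² + v_t²) = √((-61.15)² + 24.516²) = √4340.36 = 65.881 km/s.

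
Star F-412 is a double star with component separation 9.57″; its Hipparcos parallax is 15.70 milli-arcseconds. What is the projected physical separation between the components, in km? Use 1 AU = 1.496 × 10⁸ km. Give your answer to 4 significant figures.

9.119 × 10^10 km

d = 1/p = 1/0.01570″ = 63.694 pc.
At distance d (pc), an angle of θ arcsec spans θ·d AU: s = 9.57 × 63.694 = 609.55 AU.
= 609.55 × 1.496 × 10⁸ km = 9.1189 × 10^10 km.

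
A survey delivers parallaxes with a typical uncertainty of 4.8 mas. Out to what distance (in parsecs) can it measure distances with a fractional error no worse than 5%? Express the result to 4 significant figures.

10.42 pc

σ_d/d = σ_p/p, so the condition is σ_p/p ≤ 0.05, i.e. p ≥ σ_p/0.05.
p_min = 4.8/0.05 = 96 mas = 0.096 arcsec.
d_max = 1/p_min = 1/0.096 = 10.417 pc.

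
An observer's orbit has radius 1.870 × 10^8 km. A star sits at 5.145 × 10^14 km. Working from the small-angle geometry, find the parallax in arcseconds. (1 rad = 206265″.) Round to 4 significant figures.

0.07497 arcsec

θ ≈ B/d = (1.870 × 10^8) / (5.145 × 10^14) = 3.6346 × 10^-7 rad.
In arcseconds: 3.6346 × 10^-7 × 206265 = 0.074969″.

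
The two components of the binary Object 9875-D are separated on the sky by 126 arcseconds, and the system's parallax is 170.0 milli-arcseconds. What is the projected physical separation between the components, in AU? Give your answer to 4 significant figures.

741.2 AU

d = 1/p = 1/0.1700″ = 5.8824 pc.
At distance d (pc), an angle of θ arcsec spans θ·d AU: s = 126 × 5.8824 = 741.18 AU.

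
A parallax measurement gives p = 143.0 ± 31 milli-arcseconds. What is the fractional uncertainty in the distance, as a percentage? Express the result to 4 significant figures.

21.68%

For d = 1/p, |σ_d/d| = |σ_p/p|.
σ_p/p = 31 / 143.0 = 0.21678 = 21.678%.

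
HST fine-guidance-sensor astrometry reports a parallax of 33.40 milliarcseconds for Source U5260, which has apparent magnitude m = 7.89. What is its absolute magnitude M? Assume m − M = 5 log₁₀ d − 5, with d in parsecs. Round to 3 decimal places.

M = 5.509

d = 1/p = 1/0.03340″ = 29.94 pc.
m − M = 5 log₁₀(29.94) − 5 = 7.3813 − 5 = 2.3813.
M = m − (m − M) = 7.89 − 2.3813 = 5.509.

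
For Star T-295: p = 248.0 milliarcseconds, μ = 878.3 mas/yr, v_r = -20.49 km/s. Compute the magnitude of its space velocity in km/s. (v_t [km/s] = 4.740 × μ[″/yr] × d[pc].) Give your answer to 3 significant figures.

26.5 km/s

d = 1/p = 1/0.2480″ = 4.0323 pc.
μ = 878.3 mas/yr = 0.8783 ″/yr.
v_t = 4.740 μ d = 4.740 × 0.8783 × 4.0323 = 16.787 km/s.
v = √(v_r² + v_t²) = √((-20.49)² + 16.787²) = √701.643 = 26.489 km/s.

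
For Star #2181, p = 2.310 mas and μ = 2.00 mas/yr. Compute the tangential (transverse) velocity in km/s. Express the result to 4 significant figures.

d = 1/p = 1/0.002310″ = 432.9 pc.
μ = 2.00 mas/yr = 0.00200 ″/yr.
v_t = 4.74 × μ × d = 4.74 × 0.00200 × 432.9 = 4.1039 km/s.

4.104 km/s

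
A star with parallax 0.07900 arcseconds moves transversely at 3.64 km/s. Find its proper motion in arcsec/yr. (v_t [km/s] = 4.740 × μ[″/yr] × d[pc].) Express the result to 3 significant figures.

d = 1/p = 1/0.07900″ = 12.658 pc.
μ = v_t / (4.74 d) = 3.64 / (4.74 × 12.658) = 3.64 / 59.999 = 0.060668 ″/yr.

0.0607 arcsec/yr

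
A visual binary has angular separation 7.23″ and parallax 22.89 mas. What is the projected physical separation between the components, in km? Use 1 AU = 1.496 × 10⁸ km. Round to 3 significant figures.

4.73 × 10^10 km

d = 1/p = 1/0.02289″ = 43.687 pc.
At distance d (pc), an angle of θ arcsec spans θ·d AU: s = 7.23 × 43.687 = 315.86 AU.
= 315.86 × 1.496 × 10⁸ km = 4.7253 × 10^10 km.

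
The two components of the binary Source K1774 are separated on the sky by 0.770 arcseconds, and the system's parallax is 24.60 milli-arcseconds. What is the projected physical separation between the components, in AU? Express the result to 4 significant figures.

31.30 AU

d = 1/p = 1/0.02460″ = 40.65 pc.
At distance d (pc), an angle of θ arcsec spans θ·d AU: s = 0.770 × 40.65 = 31.301 AU.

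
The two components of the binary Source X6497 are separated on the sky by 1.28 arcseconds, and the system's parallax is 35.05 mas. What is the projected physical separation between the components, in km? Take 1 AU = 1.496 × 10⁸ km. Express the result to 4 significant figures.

d = 1/p = 1/0.03505″ = 28.531 pc.
At distance d (pc), an angle of θ arcsec spans θ·d AU: s = 1.28 × 28.531 = 36.52 AU.
= 36.52 × 1.496 × 10⁸ km = 5.4634 × 10^9 km.

5.463 × 10^9 km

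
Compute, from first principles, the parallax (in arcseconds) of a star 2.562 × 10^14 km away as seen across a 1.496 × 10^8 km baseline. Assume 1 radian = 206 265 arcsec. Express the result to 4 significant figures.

0.1204 arcsec

θ ≈ B/d = (1.496 × 10^8) / (2.562 × 10^14) = 5.8392 × 10^-7 rad.
In arcseconds: 5.8392 × 10^-7 × 206265 = 0.12044″.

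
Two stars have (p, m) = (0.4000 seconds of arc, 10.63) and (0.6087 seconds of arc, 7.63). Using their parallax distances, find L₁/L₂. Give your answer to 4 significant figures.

d₁ = 1/p₁ = 1/0.4000″ = 2.5 pc; d₂ = 1/p₂ = 1/0.6087″ = 1.6428 pc.
M₁ = m₁ − 5 log₁₀ d₁ + 5 = 10.63 − 1.9897 + 5 = 13.6403.
M₂ = 7.63 − 1.0779 + 5 = 11.5521.
L₁/L₂ = 10^(0.4(M₂ − M₁)) = 10^(0.4 × (-2.0882)) = 10^(-0.83528) = 0.14612.

L₁/L₂ = 0.1461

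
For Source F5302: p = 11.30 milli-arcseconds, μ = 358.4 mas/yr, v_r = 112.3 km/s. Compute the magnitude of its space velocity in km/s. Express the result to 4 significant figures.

187.7 km/s

d = 1/p = 1/0.01130″ = 88.496 pc.
μ = 358.4 mas/yr = 0.3584 ″/yr.
v_t = 4.740 μ d = 4.740 × 0.3584 × 88.496 = 150.34 km/s.
v = √(v_r² + v_t²) = √(112.3² + 150.34²) = √35213.4 = 187.65 km/s.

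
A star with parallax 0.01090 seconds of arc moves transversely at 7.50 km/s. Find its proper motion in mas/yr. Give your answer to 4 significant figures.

17.25 mas/yr

d = 1/p = 1/0.01090″ = 91.743 pc.
μ = v_t / (4.74 d) = 7.50 / (4.74 × 91.743) = 7.50 / 434.86 = 0.017247 ″/yr = 17.247 mas/yr.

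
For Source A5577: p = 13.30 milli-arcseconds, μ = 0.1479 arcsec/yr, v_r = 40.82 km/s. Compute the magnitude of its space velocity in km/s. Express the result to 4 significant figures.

66.67 km/s

d = 1/p = 1/0.01330″ = 75.188 pc.
v_t = 4.740 μ d = 4.740 × 0.1479 × 75.188 = 52.71 km/s.
v = √(v_r² + v_t²) = √(40.82² + 52.71²) = √4444.62 = 66.668 km/s.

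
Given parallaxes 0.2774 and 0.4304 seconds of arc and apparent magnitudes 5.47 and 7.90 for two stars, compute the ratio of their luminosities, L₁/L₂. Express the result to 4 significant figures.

d₁ = 1/p₁ = 1/0.2774″ = 3.6049 pc; d₂ = 1/p₂ = 1/0.4304″ = 2.3234 pc.
M₁ = m₁ − 5 log₁₀ d₁ + 5 = 5.47 − 2.7845 + 5 = 7.6855.
M₂ = 7.90 − 1.8306 + 5 = 11.0694.
L₁/L₂ = 10^(0.4(M₂ − M₁)) = 10^(0.4 × 3.3839) = 10^1.35356 = 22.571.

L₁/L₂ = 22.57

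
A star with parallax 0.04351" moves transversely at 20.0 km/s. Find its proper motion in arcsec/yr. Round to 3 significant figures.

d = 1/p = 1/0.04351″ = 22.983 pc.
μ = v_t / (4.74 d) = 20.0 / (4.74 × 22.983) = 20.0 / 108.94 = 0.18359 ″/yr.

0.184 arcsec/yr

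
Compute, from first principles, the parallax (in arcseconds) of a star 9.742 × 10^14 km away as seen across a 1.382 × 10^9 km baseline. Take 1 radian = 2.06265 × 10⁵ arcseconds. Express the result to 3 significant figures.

0.293 arcsec

θ ≈ B/d = (1.382 × 10^9) / (9.742 × 10^14) = 1.4186 × 10^-6 rad.
In arcseconds: 1.4186 × 10^-6 × 206265 = 0.29261″.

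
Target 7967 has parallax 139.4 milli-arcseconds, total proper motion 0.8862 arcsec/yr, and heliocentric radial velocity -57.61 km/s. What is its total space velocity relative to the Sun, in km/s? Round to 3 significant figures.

d = 1/p = 1/0.1394″ = 7.1736 pc.
v_t = 4.740 μ d = 4.740 × 0.8862 × 7.1736 = 30.133 km/s.
v = √(v_r² + v_t²) = √((-57.61)² + 30.133²) = √4226.91 = 65.015 km/s.

65.0 km/s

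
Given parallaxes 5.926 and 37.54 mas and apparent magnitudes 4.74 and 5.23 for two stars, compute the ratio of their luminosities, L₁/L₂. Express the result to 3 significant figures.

L₁/L₂ = 63.0

d₁ = 1/p₁ = 1/0.005926″ = 168.75 pc; d₂ = 1/p₂ = 1/0.03754″ = 26.638 pc.
M₁ = m₁ − 5 log₁₀ d₁ + 5 = 4.74 − 11.1362 + 5 = -1.3962.
M₂ = 5.23 − 7.1275 + 5 = 3.1025.
L₁/L₂ = 10^(0.4(M₂ − M₁)) = 10^(0.4 × 4.4987) = 10^1.79948 = 63.02.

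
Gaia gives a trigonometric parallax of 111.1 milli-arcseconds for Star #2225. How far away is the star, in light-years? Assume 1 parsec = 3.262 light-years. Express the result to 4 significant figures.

p = 111.1 milli-arcseconds = 0.1111 arcsec.
d = 1/p = 1/0.1111 = 9.0009 pc.
In light-years: 9.0009 × 3.262 = 29.361 ly.

29.36 light years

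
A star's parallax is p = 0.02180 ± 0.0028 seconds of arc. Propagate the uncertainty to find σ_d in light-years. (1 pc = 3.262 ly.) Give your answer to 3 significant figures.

19.2 ly

d = 1/p, so σ_d = σ_p / p².
σ_d = 0.00280 / (0.02180)² = 0.00280 / 0.00047524 = 5.8918 pc = 5.8918 × 3.262 ly = 19.219 ly.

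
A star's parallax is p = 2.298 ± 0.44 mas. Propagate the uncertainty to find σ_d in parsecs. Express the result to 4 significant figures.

83.32 pc

d = 1/p, so σ_d = σ_p / p².
σ_d = 0.000440 / (0.002298)² = 0.000440 / 0.0000052808 = 83.321 pc.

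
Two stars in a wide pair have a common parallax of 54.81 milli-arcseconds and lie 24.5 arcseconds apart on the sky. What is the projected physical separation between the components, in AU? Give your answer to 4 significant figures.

d = 1/p = 1/0.05481″ = 18.245 pc.
At distance d (pc), an angle of θ arcsec spans θ·d AU: s = 24.5 × 18.245 = 447 AU.

447.0 AU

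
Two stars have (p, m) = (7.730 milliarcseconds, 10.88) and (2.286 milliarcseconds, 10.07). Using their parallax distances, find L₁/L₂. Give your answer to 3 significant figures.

d₁ = 1/p₁ = 1/0.007730″ = 129.37 pc; d₂ = 1/p₂ = 1/0.002286″ = 437.45 pc.
M₁ = m₁ − 5 log₁₀ d₁ + 5 = 10.88 − 10.5592 + 5 = 5.3208.
M₂ = 10.07 − 13.2046 + 5 = 1.8654.
L₁/L₂ = 10^(0.4(M₂ − M₁)) = 10^(0.4 × (-3.4554)) = 10^(-1.38216) = 0.04148.

L₁/L₂ = 0.0415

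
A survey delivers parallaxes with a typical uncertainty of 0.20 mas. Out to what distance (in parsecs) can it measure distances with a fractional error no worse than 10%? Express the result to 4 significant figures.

σ_d/d = σ_p/p, so the condition is σ_p/p ≤ 0.10, i.e. p ≥ σ_p/0.10.
p_min = 0.20/0.10 = 2 mas = 0.002 arcsec.
d_max = 1/p_min = 1/0.002 = 500 pc.

500.0 pc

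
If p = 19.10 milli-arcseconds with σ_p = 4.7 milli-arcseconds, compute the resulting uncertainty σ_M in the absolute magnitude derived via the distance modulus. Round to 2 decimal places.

M = m − 5 log₁₀ d + 5 = m + 5 log₁₀ p + 5, so ∂M/∂p = 5/(p ln 10).
σ_M = (5/ln 10) · (σ_p/p) = 2.1715 × 4.7/19.10 = 2.1715 × 0.24607 = 0.53434.

σ_M = 0.53 mag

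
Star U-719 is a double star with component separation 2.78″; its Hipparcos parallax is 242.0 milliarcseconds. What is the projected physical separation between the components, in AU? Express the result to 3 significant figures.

d = 1/p = 1/0.2420″ = 4.1322 pc.
At distance d (pc), an angle of θ arcsec spans θ·d AU: s = 2.78 × 4.1322 = 11.488 AU.

11.5 AU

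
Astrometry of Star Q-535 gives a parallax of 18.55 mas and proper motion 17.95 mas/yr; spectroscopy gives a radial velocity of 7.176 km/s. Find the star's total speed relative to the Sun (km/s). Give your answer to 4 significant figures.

d = 1/p = 1/0.01855″ = 53.908 pc.
μ = 17.95 mas/yr = 0.01795 ″/yr.
v_t = 4.740 μ d = 4.740 × 0.01795 × 53.908 = 4.5867 km/s.
v = √(v_r² + v_t²) = √(7.176² + 4.5867²) = √72.5328 = 8.5166 km/s.

8.517 km/s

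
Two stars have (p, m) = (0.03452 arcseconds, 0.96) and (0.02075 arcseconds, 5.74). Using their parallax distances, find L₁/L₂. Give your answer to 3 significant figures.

d₁ = 1/p₁ = 1/0.03452″ = 28.969 pc; d₂ = 1/p₂ = 1/0.02075″ = 48.193 pc.
M₁ = m₁ − 5 log₁₀ d₁ + 5 = 0.96 − 7.3097 + 5 = -1.3497.
M₂ = 5.74 − 8.4149 + 5 = 2.3251.
L₁/L₂ = 10^(0.4(M₂ − M₁)) = 10^(0.4 × 3.6748) = 10^1.46992 = 29.507.

L₁/L₂ = 29.5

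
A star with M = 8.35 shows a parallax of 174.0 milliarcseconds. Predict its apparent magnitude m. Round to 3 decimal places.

d = 1/p = 1/0.1740″ = 5.7471 pc.
m − M = 5 log₁₀ d − 5 = 5 log₁₀(5.7471) − 5 = 3.7972 − 5 = -1.2028.
m = M + (m − M) = 8.35 + (-1.2028) = 7.147.

m = 7.147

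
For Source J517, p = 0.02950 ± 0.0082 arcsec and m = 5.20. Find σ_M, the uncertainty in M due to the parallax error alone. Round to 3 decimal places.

σ_M = 0.604 mag

M = m − 5 log₁₀ d + 5 = m + 5 log₁₀ p + 5, so ∂M/∂p = 5/(p ln 10).
σ_M = (5/ln 10) · (σ_p/p) = 2.1715 × 0.0082/0.02950 = 2.1715 × 0.27797 = 0.60361.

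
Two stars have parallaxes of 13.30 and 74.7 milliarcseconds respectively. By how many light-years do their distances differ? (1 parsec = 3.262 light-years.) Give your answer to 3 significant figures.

d_A = 1/0.01330″ = 75.188 pc; d_B = 1/0.07470″ = 13.387 pc.
|d_B − d_A| = |13.387 − 75.188| = 61.801 pc = 61.801 × 3.262 ly = 201.59 ly.

202 ly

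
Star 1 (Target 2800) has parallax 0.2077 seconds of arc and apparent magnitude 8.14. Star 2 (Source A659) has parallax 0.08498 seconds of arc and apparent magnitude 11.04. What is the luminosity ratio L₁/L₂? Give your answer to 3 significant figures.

L₁/L₂ = 2.42

d₁ = 1/p₁ = 1/0.2077″ = 4.8146 pc; d₂ = 1/p₂ = 1/0.08498″ = 11.767 pc.
M₁ = m₁ − 5 log₁₀ d₁ + 5 = 8.14 − 3.4128 + 5 = 9.7272.
M₂ = 11.04 − 5.3533 + 5 = 10.6867.
L₁/L₂ = 10^(0.4(M₂ − M₁)) = 10^(0.4 × 0.9595) = 10^0.38380 = 2.4199.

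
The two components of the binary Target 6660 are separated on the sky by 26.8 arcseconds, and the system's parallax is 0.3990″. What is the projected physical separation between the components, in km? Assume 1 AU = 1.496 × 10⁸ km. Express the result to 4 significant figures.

1.005 × 10^10 km

d = 1/p = 1/0.3990″ = 2.5063 pc.
At distance d (pc), an angle of θ arcsec spans θ·d AU: s = 26.8 × 2.5063 = 67.169 AU.
= 67.169 × 1.496 × 10⁸ km = 1.0048 × 10^10 km.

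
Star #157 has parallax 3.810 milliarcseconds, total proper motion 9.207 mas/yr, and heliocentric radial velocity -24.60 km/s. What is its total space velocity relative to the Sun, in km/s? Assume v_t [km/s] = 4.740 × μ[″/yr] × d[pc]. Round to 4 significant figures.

27.14 km/s

d = 1/p = 1/0.003810″ = 262.47 pc.
μ = 9.207 mas/yr = 0.009207 ″/yr.
v_t = 4.740 μ d = 4.740 × 0.009207 × 262.47 = 11.455 km/s.
v = √(v_r² + v_t²) = √((-24.60)² + 11.455²) = √736.377 = 27.136 km/s.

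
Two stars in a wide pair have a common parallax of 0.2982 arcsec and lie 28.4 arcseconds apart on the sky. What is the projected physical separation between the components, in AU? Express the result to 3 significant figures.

95.2 AU

d = 1/p = 1/0.2982″ = 3.3535 pc.
At distance d (pc), an angle of θ arcsec spans θ·d AU: s = 28.4 × 3.3535 = 95.239 AU.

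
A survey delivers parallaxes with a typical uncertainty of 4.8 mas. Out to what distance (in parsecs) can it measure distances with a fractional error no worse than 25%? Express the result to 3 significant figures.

52.1 pc

σ_d/d = σ_p/p, so the condition is σ_p/p ≤ 0.25, i.e. p ≥ σ_p/0.25.
p_min = 4.8/0.25 = 19.2 mas = 0.0192 arcsec.
d_max = 1/p_min = 1/0.0192 = 52.083 pc.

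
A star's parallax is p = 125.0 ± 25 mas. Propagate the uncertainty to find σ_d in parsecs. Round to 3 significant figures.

d = 1/p, so σ_d = σ_p / p².
σ_d = 0.0250 / (0.1250)² = 0.0250 / 0.015625 = 1.6 pc.

1.60 pc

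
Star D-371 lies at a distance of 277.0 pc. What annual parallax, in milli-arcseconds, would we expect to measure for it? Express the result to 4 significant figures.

p = 1/d = 1/277 = 0.0036101 arcsec.
= 0.0036101 × 1000 = 3.6101 mas.

3.610 mas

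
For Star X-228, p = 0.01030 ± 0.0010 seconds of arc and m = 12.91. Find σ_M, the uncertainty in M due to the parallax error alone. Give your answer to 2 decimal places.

M = m − 5 log₁₀ d + 5 = m + 5 log₁₀ p + 5, so ∂M/∂p = 5/(p ln 10).
σ_M = (5/ln 10) · (σ_p/p) = 2.1715 × 0.0010/0.01030 = 2.1715 × 0.097087 = 0.21082.

σ_M = 0.21 mag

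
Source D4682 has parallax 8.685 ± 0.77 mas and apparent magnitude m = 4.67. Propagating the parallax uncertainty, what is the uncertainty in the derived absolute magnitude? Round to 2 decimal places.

M = m − 5 log₁₀ d + 5 = m + 5 log₁₀ p + 5, so ∂M/∂p = 5/(p ln 10).
σ_M = (5/ln 10) · (σ_p/p) = 2.1715 × 0.77/8.685 = 2.1715 × 0.088659 = 0.19252.

σ_M = 0.19 mag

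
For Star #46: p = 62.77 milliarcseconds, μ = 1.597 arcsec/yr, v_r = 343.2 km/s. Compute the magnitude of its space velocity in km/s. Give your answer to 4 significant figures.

d = 1/p = 1/0.06277″ = 15.931 pc.
v_t = 4.740 μ d = 4.740 × 1.597 × 15.931 = 120.59 km/s.
v = √(v_r² + v_t²) = √(343.2² + 120.59²) = √132328 = 363.77 km/s.

363.8 km/s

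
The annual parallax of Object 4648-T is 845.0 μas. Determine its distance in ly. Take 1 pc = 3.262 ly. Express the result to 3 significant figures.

3860 ly

p = 845.0 μas = 0.0008450 arcsec.
d = 1/p = 1/0.0008450 = 1183.4 pc.
In light-years: 1183.4 × 3.262 = 3860.3 ly.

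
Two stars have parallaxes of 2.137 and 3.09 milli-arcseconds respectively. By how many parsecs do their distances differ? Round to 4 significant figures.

d_A = 1/0.002137″ = 467.95 pc; d_B = 1/0.003090″ = 323.62 pc.
|d_B − d_A| = |323.62 − 467.95| = 144.33 pc.

144.3 pc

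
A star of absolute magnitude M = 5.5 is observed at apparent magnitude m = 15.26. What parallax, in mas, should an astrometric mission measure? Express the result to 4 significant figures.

1.117 mas

m − M = 15.26 − 5.5 = 9.76.
d = 10^((m−M)/5 + 1) = 10^2.952 = 895.36 pc.
p = 1/d = 1/895.36 = 0.0011169 arcsec = 1.1169 mas.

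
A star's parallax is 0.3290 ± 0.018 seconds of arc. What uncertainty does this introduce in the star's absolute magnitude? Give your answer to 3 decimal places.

σ_M = 0.119 mag

M = m − 5 log₁₀ d + 5 = m + 5 log₁₀ p + 5, so ∂M/∂p = 5/(p ln 10).
σ_M = (5/ln 10) · (σ_p/p) = 2.1715 × 0.018/0.3290 = 2.1715 × 0.054711 = 0.1188.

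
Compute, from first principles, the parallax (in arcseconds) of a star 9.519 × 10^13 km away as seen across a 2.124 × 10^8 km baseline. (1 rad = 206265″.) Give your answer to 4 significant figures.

0.4602 arcsec

θ ≈ B/d = (2.124 × 10^8) / (9.519 × 10^13) = 2.2313 × 10^-6 rad.
In arcseconds: 2.2313 × 10^-6 × 206265 = 0.46024″.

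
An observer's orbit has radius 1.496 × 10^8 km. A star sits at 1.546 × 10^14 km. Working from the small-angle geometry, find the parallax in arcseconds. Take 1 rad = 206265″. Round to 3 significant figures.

θ ≈ B/d = (1.496 × 10^8) / (1.546 × 10^14) = 9.6766 × 10^-7 rad.
In arcseconds: 9.6766 × 10^-7 × 206265 = 0.19959″.

0.200 arcsec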